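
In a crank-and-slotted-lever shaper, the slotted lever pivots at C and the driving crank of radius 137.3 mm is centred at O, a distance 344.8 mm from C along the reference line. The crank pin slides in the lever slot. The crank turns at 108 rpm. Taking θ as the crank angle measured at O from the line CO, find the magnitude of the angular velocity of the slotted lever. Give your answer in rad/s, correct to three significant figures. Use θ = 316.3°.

2.91

ω = 11.31 rad/s (from 108 rpm).
Crank pin A relative to C: A = (d + r cosθ, r sinθ); lever angle φ = atan2(r sinθ, d + r cosθ).
Differentiating tanφ: φ̇ = rω(d cosθ + r)/(d² + r² + 2dr cosθ).
d² + r² + 2dr cosθ = |CA|² = 0.20619 m²;  d cosθ + r = +0.38658 m.
|ω_lever| = |0.1373·11.31·+0.38658| / 0.20619 = 2.9113 rad/s.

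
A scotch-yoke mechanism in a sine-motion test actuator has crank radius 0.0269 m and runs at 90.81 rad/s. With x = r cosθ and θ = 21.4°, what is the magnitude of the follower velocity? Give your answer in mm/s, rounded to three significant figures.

ω = 90.81 rad/s
x = r cosθ ⇒ ẋ = −rω sinθ.
|v| = rω|sinθ| = 0.0269·90.81·|sin 21.4°| = 0.89132 m/s = 891.32 mm/s.

891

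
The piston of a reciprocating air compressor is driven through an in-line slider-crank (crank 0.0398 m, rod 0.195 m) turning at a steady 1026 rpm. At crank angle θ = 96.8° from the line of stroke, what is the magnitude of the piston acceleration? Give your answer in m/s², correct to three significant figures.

147

ω = 2π·1026/60 = 107.4 rad/s
x(θ) = r cosθ + √(L² − r² sin²θ); with ω constant, a = ω²·d²x/dθ².
d²x/dθ² = −r cosθ − r²(cos2θ)/√u − r⁴ sin²2θ/(4u^{3/2}),  u = L² − r² sin²θ = 0.0364632 m².
Substituting r = 0.0398 m, L = 0.195 m, θ = 96.8°: d²x/dθ² = +0.01277 m.
a = ω²·d²x/dθ² = (107.4)²·(+0.01277) = +147.42 m/s²;  |a| = 147.42 m/s².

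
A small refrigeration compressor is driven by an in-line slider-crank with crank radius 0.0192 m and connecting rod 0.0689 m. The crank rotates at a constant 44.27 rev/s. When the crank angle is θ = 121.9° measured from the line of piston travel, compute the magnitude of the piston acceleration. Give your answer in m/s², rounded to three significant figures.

966

ω = 2π·44.3 = 278.2 rad/s
x(θ) = r cosθ + √(L² − r² sin²θ); with ω constant, a = ω²·d²x/dθ².
d²x/dθ² = −r cosθ − r²(cos2θ)/√u − r⁴ sin²2θ/(4u^{3/2}),  u = L² − r² sin²θ = 0.00448151 m².
Substituting r = 0.0192 m, L = 0.0689 m, θ = 121.9°: d²x/dθ² = +0.012486 m.
a = ω²·d²x/dθ² = (278.2)²·(+0.012486) = +966.06 m/s²;  |a| = 966.06 m/s².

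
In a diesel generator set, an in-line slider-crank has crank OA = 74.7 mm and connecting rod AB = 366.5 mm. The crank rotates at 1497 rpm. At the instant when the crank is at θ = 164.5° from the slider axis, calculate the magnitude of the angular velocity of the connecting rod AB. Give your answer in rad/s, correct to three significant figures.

ω = 156.8 rad/s (converted from 1497 rpm).
The rod makes angle φ with the slider axis where L sinφ = r sinθ; differentiating, L cosφ·φ̇ = r ω cosθ.
L cosφ = √(L² − r² sin²θ) = 0.36596 m.
|ω_rod| = r ω |cosθ| / √(L² − r² sin²θ) = 0.0747·156.8·0.96363/0.36596 = 30.836 rad/s.

30.8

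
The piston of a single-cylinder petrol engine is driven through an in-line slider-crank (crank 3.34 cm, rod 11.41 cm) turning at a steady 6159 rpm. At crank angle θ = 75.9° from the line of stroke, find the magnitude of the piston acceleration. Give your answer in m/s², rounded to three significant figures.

ω = 2π·6159/60 = 645 rad/s
x(θ) = r cosθ + √(L² − r² sin²θ); with ω constant, a = ω²·d²x/dθ².
d²x/dθ² = −r cosθ − r²(cos2θ)/√u − r⁴ sin²2θ/(4u^{3/2}),  u = L² − r² sin²θ = 0.0119695 m².
Substituting r = 0.0334 m, L = 0.1141 m, θ = 75.9°: d²x/dθ² = +0.00079651 m.
a = ω²·d²x/dθ² = (645)²·(+0.00079651) = +331.34 m/s²;  |a| = 331.34 m/s².

331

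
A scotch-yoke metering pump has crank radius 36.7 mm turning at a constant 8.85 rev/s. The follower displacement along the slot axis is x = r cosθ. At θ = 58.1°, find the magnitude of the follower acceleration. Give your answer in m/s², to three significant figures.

60.0

ω = 55.61 rad/s (from 8.85 rev/s).
x = r cosθ ⇒ ẍ = −rω² cosθ (ω constant).
|a| = rω²|cosθ| = 0.0367·(55.61)²·|cos 58.1°| = 59.966 m/s².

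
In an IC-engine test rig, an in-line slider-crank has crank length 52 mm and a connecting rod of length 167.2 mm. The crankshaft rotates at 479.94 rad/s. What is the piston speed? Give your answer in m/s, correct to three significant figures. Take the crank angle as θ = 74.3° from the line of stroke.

ω = 479.9 rad/s
For an in-line slider-crank, x = r cosθ + √(L² − r² sin²θ), so v = −rω sinθ·[1 + r cosθ/√(L² − r² sin²θ)].
With r = 0.052 m, L = 0.1672 m, θ = 74.3°: √(L² − r² sin²θ) = 0.15953 m.
v = −0.052·479.9·0.96269·[1 + 0.052·0.27060/0.15953] = -26.145 m/s.
|v| = 26.145 m/s.

26.1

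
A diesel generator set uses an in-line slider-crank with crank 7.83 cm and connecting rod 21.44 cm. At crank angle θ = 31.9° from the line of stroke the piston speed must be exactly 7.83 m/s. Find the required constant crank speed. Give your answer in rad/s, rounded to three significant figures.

For an in-line slider-crank, |v_piston| = rω|sinθ|·[1 + r cosθ/√(L² − r² sin²θ)].
With r = 0.0783 m, L = 0.2144 m, θ = 31.9°: the bracketed kinematic factor |dx/dθ| = 0.054451 m.
ω = v/|dx/dθ| = 7.83/0.054451 = 143.8 rad/s.

144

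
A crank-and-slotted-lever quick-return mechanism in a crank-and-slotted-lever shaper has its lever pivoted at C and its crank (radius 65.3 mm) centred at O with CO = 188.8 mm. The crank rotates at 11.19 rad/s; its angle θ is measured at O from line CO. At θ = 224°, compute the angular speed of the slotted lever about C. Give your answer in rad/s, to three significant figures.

ω = 11.19 rad/s
Crank pin A relative to C: A = (d + r cosθ, r sinθ); lever angle φ = atan2(r sinθ, d + r cosθ).
Differentiating tanφ: φ̇ = rω(d cosθ + r)/(d² + r² + 2dr cosθ).
d² + r² + 2dr cosθ = |CA|² = 0.0221726 m²;  d cosθ + r = -0.070511 m.
|ω_lever| = |0.0653·11.19·-0.070511| / 0.0221726 = 2.3237 rad/s.

2.32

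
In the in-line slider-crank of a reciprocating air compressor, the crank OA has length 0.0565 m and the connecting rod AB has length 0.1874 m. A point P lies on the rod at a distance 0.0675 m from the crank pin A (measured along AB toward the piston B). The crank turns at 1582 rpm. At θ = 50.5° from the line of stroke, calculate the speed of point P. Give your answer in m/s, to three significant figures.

8.62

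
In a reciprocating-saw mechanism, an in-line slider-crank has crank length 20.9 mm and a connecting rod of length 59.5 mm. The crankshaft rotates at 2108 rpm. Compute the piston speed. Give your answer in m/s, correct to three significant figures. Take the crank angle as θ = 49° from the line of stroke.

ω = 2π·2108/60 = 220.7 rad/s
For an in-line slider-crank, x = r cosθ + √(L² − r² sin²θ), so v = −rω sinθ·[1 + r cosθ/√(L² − r² sin²θ)].
With r = 0.0209 m, L = 0.0595 m, θ = 49°: √(L² − r² sin²θ) = 0.057371 m.
v = −0.0209·220.7·0.75471·[1 + 0.0209·0.65606/0.057371] = -4.3142 m/s.
|v| = 4.3142 m/s.

4.31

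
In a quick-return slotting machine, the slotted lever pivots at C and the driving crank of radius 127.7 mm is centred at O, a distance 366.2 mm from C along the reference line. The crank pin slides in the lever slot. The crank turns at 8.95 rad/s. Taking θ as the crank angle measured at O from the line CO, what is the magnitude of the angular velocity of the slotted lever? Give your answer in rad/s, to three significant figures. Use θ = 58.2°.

1.84

ω = 8.95 rad/s
Crank pin A relative to C: A = (d + r cosθ, r sinθ); lever angle φ = atan2(r sinθ, d + r cosθ).
Differentiating tanφ: φ̇ = rω(d cosθ + r)/(d² + r² + 2dr cosθ).
d² + r² + 2dr cosθ = |CA|² = 0.199695 m²;  d cosθ + r = +0.32067 m.
|ω_lever| = |0.1277·8.95·+0.32067| / 0.199695 = 1.8353 rad/s.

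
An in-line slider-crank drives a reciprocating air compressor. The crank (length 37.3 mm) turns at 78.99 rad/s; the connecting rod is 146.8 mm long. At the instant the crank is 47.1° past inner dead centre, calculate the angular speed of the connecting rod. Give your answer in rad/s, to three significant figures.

13.9

ω = 78.99 rad/s
The rod makes angle φ with the slider axis where L sinφ = r sinθ; differentiating, L cosφ·φ̇ = r ω cosθ.
L cosφ = √(L² − r² sin²θ) = 0.14423 m.
|ω_rod| = r ω |cosθ| / √(L² − r² sin²θ) = 0.0373·78.99·0.68072/0.14423 = 13.905 rad/s.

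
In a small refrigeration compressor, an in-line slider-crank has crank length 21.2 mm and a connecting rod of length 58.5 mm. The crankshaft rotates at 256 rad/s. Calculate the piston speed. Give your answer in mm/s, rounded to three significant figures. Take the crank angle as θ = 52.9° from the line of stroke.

5320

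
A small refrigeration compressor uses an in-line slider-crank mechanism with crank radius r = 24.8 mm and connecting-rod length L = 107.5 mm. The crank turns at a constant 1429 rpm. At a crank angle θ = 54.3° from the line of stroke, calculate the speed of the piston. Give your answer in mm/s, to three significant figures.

ω = 2π·1429/60 = 149.6 rad/s
For an in-line slider-crank, x = r cosθ + √(L² − r² sin²θ), so v = −rω sinθ·[1 + r cosθ/√(L² − r² sin²θ)].
With r = 0.0248 m, L = 0.1075 m, θ = 54.3°: √(L² − r² sin²θ) = 0.1056 m.
v = −0.0248·149.6·0.81208·[1 + 0.0248·0.58354/0.1056] = -3.4268 m/s.
|v| = 3.4268 m/s = 3426.8 mm/s.

3430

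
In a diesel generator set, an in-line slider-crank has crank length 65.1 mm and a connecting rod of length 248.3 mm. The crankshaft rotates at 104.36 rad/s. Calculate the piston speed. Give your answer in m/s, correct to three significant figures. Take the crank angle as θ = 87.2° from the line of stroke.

6.88

ω = 104.4 rad/s
For an in-line slider-crank, x = r cosθ + √(L² − r² sin²θ), so v = −rω sinθ·[1 + r cosθ/√(L² − r² sin²θ)].
With r = 0.0651 m, L = 0.2483 m, θ = 87.2°: √(L² − r² sin²θ) = 0.23964 m.
v = −0.0651·104.4·0.99881·[1 + 0.0651·0.04885/0.23964] = -6.8758 m/s.
|v| = 6.8758 m/s.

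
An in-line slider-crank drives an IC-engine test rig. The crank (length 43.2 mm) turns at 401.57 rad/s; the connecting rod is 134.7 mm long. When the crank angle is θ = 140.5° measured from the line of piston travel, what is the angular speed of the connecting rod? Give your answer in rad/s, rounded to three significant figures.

102

ω = 401.6 rad/s
The rod makes angle φ with the slider axis where L sinφ = r sinθ; differentiating, L cosφ·φ̇ = r ω cosθ.
L cosφ = √(L² − r² sin²θ) = 0.13187 m.
|ω_rod| = r ω |cosθ| / √(L² − r² sin²θ) = 0.0432·401.6·0.77162/0.13187 = 101.51 rad/s.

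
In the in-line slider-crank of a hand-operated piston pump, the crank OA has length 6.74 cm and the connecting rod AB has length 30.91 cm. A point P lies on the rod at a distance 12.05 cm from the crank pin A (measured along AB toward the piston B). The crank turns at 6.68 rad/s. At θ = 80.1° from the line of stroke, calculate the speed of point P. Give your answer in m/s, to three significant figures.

0.453

ω = 6.68 rad/s.  Crank-pin speed |V_A| = rω = 0.45023 m/s, perpendicular to OA.
Rod angle: sinφ = −(r/L) sinθ ⇒ φ = -12.404°; ω_rod = −rω cosθ/√(L²−r²sin²θ) = -0.25642 rad/s.
V_P = V_A + ω_rod × AP, with AP = 0.1205 m along the rod.
Components: V_Px = −rω sinθ − a·ω_rod·sinφ = -0.45016 m/s;  V_Py = rω cosθ + a·ω_rod·cosφ = +0.047231 m/s.
|V_P| = √(V_Px² + V_Py²) = 0.45264 m/s.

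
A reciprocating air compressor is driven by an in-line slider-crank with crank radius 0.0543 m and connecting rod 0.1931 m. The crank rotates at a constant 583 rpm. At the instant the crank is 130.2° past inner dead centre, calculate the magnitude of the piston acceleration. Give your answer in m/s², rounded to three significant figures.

ω = 2π·583/60 = 61.05 rad/s
x(θ) = r cosθ + √(L² − r² sin²θ); with ω constant, a = ω²·d²x/dθ².
d²x/dθ² = −r cosθ − r²(cos2θ)/√u − r⁴ sin²2θ/(4u^{3/2}),  u = L² − r² sin²θ = 0.0355675 m².
Substituting r = 0.0543 m, L = 0.1931 m, θ = 130.2°: d²x/dθ² = +0.037341 m.
a = ω²·d²x/dθ² = (61.05)²·(+0.037341) = +139.18 m/s²;  |a| = 139.18 m/s².

139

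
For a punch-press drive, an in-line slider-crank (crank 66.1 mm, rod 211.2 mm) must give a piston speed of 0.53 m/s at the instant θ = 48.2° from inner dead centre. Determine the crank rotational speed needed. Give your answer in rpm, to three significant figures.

84.6

For an in-line slider-crank, |v_piston| = rω|sinθ|·[1 + r cosθ/√(L² − r² sin²θ)].
With r = 0.0661 m, L = 0.2112 m, θ = 48.2°: the bracketed kinematic factor |dx/dθ| = 0.059847 m.
ω = v/|dx/dθ| = 0.53/0.059847 = 8.8559 rad/s.
N = 60ω/(2π) = 84.568 rpm.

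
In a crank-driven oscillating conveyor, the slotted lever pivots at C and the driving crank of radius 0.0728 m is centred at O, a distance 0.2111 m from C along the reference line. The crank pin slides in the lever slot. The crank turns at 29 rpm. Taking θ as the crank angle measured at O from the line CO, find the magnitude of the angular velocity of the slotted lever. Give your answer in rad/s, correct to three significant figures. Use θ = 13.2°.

0.771

ω = 3.037 rad/s (from 29 rpm).
Crank pin A relative to C: A = (d + r cosθ, r sinθ); lever angle φ = atan2(r sinθ, d + r cosθ).
Differentiating tanφ: φ̇ = rω(d cosθ + r)/(d² + r² + 2dr cosθ).
d² + r² + 2dr cosθ = |CA|² = 0.0797871 m²;  d cosθ + r = +0.27832 m.
|ω_lever| = |0.0728·3.037·+0.27832| / 0.0797871 = 0.77121 rad/s.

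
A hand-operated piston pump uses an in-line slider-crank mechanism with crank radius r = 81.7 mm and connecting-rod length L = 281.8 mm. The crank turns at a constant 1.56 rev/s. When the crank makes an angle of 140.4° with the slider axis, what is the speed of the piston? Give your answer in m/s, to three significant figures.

0.394

ω = 2π·1.56 = 9.802 rad/s
For an in-line slider-crank, x = r cosθ + √(L² − r² sin²θ), so v = −rω sinθ·[1 + r cosθ/√(L² − r² sin²θ)].
With r = 0.0817 m, L = 0.2818 m, θ = 140.4°: √(L² − r² sin²θ) = 0.27695 m.
v = −0.0817·9.802·0.63742·[1 + 0.0817·-0.77051/0.27695] = -0.39442 m/s.
|v| = 0.39442 m/s.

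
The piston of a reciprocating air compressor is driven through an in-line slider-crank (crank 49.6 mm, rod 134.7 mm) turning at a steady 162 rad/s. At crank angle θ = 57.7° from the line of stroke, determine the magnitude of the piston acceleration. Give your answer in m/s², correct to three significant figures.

ω = 162 rad/s
x(θ) = r cosθ + √(L² − r² sin²θ); with ω constant, a = ω²·d²x/dθ².
d²x/dθ² = −r cosθ − r²(cos2θ)/√u − r⁴ sin²2θ/(4u^{3/2}),  u = L² − r² sin²θ = 0.0163864 m².
Substituting r = 0.0496 m, L = 0.1347 m, θ = 57.7°: d²x/dθ² = -0.018849 m.
a = ω²·d²x/dθ² = (162)²·(-0.018849) = -494.67 m/s²;  |a| = 494.67 m/s².

495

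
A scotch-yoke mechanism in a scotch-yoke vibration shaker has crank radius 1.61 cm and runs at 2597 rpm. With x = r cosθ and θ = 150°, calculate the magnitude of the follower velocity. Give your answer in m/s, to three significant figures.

2.19

ω = 272 rad/s (from 2597 rpm).
x = r cosθ ⇒ ẋ = −rω sinθ.
|v| = rω|sinθ| = 0.0161·272·|sin 150°| = 2.1893 m/s.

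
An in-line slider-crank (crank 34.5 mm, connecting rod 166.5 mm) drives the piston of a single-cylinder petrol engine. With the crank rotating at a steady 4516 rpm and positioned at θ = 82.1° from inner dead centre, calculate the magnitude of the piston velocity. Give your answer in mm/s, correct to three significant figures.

16600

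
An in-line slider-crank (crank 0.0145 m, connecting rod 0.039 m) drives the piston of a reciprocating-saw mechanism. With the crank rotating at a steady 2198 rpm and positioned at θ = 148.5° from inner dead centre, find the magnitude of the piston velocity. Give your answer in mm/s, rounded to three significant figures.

ω = 2π·2198/60 = 230.2 rad/s
For an in-line slider-crank, x = r cosθ + √(L² − r² sin²θ), so v = −rω sinθ·[1 + r cosθ/√(L² − r² sin²θ)].
With r = 0.0145 m, L = 0.039 m, θ = 148.5°: √(L² − r² sin²θ) = 0.038257 m.
v = −0.0145·230.2·0.52250·[1 + 0.0145·-0.85264/0.038257] = -1.1803 m/s.
|v| = 1.1803 m/s = 1180.3 mm/s.

1180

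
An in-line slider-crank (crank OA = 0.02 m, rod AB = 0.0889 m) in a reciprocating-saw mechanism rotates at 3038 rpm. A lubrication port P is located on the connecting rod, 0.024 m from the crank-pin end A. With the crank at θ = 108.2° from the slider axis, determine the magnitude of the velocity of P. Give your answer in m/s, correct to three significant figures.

6.10

ω = 318.1 rad/s.  Crank-pin speed |V_A| = rω = 6.3628 m/s, perpendicular to OA.
Rod angle: sinφ = −(r/L) sinθ ⇒ φ = -12.340°; ω_rod = −rω cosθ/√(L²−r²sin²θ) = +22.883 rad/s.
V_P = V_A + ω_rod × AP, with AP = 0.024 m along the rod.
Components: V_Px = −rω sinθ − a·ω_rod·sinφ = -5.9271 m/s;  V_Py = rω cosθ + a·ω_rod·cosφ = -1.4508 m/s.
|V_P| = √(V_Px² + V_Py²) = 6.1021 m/s.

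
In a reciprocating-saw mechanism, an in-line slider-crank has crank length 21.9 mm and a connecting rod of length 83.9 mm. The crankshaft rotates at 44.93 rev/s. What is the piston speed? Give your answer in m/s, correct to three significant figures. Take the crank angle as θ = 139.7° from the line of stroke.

ω = 2π·44.9 = 282.3 rad/s
For an in-line slider-crank, x = r cosθ + √(L² − r² sin²θ), so v = −rω sinθ·[1 + r cosθ/√(L² − r² sin²θ)].
With r = 0.0219 m, L = 0.0839 m, θ = 139.7°: √(L² − r² sin²θ) = 0.082696 m.
v = −0.0219·282.3·0.64679·[1 + 0.0219·-0.76267/0.082696] = -3.1911 m/s.
|v| = 3.1911 m/s.

3.19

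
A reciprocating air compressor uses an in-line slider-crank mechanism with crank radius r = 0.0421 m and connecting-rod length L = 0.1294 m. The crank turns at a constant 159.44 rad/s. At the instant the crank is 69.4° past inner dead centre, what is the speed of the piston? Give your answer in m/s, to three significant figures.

7.04

ω = 159.4 rad/s
For an in-line slider-crank, x = r cosθ + √(L² − r² sin²θ), so v = −rω sinθ·[1 + r cosθ/√(L² − r² sin²θ)].
With r = 0.0421 m, L = 0.1294 m, θ = 69.4°: √(L² − r² sin²θ) = 0.12325 m.
v = −0.0421·159.4·0.93606·[1 + 0.0421·0.35184/0.12325] = -7.0383 m/s.
|v| = 7.0383 m/s.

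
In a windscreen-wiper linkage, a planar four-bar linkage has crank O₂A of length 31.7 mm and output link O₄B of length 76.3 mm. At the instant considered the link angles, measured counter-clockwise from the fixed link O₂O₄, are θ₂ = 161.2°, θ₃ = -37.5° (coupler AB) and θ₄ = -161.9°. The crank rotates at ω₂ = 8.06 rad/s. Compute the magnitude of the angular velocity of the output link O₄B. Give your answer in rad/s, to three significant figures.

1.30

ω₂ = 8.06 rad/s
Differentiating the loop-closure r₂e^{iθ₂}+r₃e^{iθ₃}=r₁+r₄e^{iθ₄} gives r₂ω₂e^{iθ₂}+r₃ω₃e^{iθ₃}=r₄ω₄e^{iθ₄}.
Eliminating the other unknown: ω₄ = r₂ω₂ sin(θ₂−θ₃) / [r₄ sin(θ₄−θ₃)].
Numerator sine = -0.32061; denominator sine = -0.82511.
Result = 0.0317·8.06·(-0.32061) / (0.0763·(-0.82511)) = +1.3012 rad/s; magnitude 1.3012 rad/s.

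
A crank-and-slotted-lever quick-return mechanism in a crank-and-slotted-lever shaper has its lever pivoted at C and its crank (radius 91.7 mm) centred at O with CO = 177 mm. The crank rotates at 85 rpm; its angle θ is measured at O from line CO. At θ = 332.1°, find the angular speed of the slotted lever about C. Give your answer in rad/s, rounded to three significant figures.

ω = 8.901 rad/s (from 85 rpm).
Crank pin A relative to C: A = (d + r cosθ, r sinθ); lever angle φ = atan2(r sinθ, d + r cosθ).
Differentiating tanφ: φ̇ = rω(d cosθ + r)/(d² + r² + 2dr cosθ).
d² + r² + 2dr cosθ = |CA|² = 0.0684265 m²;  d cosθ + r = +0.24813 m.
|ω_lever| = |0.0917·8.901·+0.24813| / 0.0684265 = 2.9598 rad/s.

2.96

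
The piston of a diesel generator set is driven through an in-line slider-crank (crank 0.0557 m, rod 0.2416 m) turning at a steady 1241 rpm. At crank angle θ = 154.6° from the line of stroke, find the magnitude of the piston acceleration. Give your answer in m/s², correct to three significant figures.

710

ω = 2π·1241/60 = 130 rad/s
x(θ) = r cosθ + √(L² − r² sin²θ); with ω constant, a = ω²·d²x/dθ².
d²x/dθ² = −r cosθ − r²(cos2θ)/√u − r⁴ sin²2θ/(4u^{3/2}),  u = L² − r² sin²θ = 0.0577997 m².
Substituting r = 0.0557 m, L = 0.2416 m, θ = 154.6°: d²x/dθ² = +0.042056 m.
a = ω²·d²x/dθ² = (130)²·(+0.042056) = +710.27 m/s²;  |a| = 710.27 m/s².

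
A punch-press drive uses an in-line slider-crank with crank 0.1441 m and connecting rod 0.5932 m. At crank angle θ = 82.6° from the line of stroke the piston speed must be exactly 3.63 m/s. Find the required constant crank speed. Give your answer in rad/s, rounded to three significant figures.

For an in-line slider-crank, |v_piston| = rω|sinθ|·[1 + r cosθ/√(L² − r² sin²θ)].
With r = 0.1441 m, L = 0.5932 m, θ = 82.6°: the bracketed kinematic factor |dx/dθ| = 0.14751 m.
ω = v/|dx/dθ| = 3.63/0.14751 = 24.609 rad/s.

24.6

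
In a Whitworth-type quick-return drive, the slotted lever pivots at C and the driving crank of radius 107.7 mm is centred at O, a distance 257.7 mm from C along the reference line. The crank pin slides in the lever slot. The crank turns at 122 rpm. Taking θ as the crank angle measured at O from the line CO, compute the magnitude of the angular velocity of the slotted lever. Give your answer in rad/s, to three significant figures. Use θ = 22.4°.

3.68

ω = 12.78 rad/s (from 122 rpm).
Crank pin A relative to C: A = (d + r cosθ, r sinθ); lever angle φ = atan2(r sinθ, d + r cosθ).
Differentiating tanφ: φ̇ = rω(d cosθ + r)/(d² + r² + 2dr cosθ).
d² + r² + 2dr cosθ = |CA|² = 0.129329 m²;  d cosθ + r = +0.34596 m.
|ω_lever| = |0.1077·12.78·+0.34596| / 0.129329 = 3.6807 rad/s.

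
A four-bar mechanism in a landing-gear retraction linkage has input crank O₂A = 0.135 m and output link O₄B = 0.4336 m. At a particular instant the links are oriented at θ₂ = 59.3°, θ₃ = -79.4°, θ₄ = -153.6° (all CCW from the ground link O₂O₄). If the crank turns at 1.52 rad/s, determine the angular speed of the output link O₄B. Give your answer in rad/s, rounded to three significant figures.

ω₂ = 1.52 rad/s
Differentiating the loop-closure r₂e^{iθ₂}+r₃e^{iθ₃}=r₁+r₄e^{iθ₄} gives r₂ω₂e^{iθ₂}+r₃ω₃e^{iθ₃}=r₄ω₄e^{iθ₄}.
Eliminating the other unknown: ω₄ = r₂ω₂ sin(θ₂−θ₃) / [r₄ sin(θ₄−θ₃)].
Numerator sine = +0.66000; denominator sine = -0.96222.
Result = 0.135·1.52·(+0.66000) / (0.4336·(-0.96222)) = -0.32461 rad/s; magnitude 0.32461 rad/s.

0.325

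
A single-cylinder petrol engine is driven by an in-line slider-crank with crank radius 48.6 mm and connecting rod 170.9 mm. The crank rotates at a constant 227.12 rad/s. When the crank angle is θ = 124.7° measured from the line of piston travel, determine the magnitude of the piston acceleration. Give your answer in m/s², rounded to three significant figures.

1670

ω = 227.1 rad/s
x(θ) = r cosθ + √(L² − r² sin²θ); with ω constant, a = ω²·d²x/dθ².
d²x/dθ² = −r cosθ − r²(cos2θ)/√u − r⁴ sin²2θ/(4u^{3/2}),  u = L² − r² sin²θ = 0.0276103 m².
Substituting r = 0.0486 m, L = 0.1709 m, θ = 124.7°: d²x/dθ² = +0.032402 m.
a = ω²·d²x/dθ² = (227.1)²·(+0.032402) = +1671.4 m/s²;  |a| = 1671.4 m/s².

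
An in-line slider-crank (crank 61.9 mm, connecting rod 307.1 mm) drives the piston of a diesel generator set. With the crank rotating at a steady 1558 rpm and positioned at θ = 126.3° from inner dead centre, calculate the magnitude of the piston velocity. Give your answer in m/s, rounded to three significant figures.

7.15

ω = 2π·1558/60 = 163.2 rad/s
For an in-line slider-crank, x = r cosθ + √(L² − r² sin²θ), so v = −rω sinθ·[1 + r cosθ/√(L² − r² sin²θ)].
With r = 0.0619 m, L = 0.3071 m, θ = 126.3°: √(L² − r² sin²θ) = 0.30302 m.
v = −0.0619·163.2·0.80593·[1 + 0.0619·-0.59201/0.30302] = -7.1549 m/s.
|v| = 7.1549 m/s.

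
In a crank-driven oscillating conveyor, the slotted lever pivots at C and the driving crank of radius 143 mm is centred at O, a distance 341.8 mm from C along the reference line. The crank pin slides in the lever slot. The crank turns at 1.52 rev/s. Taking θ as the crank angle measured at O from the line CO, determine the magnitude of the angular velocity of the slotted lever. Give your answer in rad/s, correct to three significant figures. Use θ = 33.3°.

2.67

ω = 9.55 rad/s (from 1.52 rev/s).
Crank pin A relative to C: A = (d + r cosθ, r sinθ); lever angle φ = atan2(r sinθ, d + r cosθ).
Differentiating tanφ: φ̇ = rω(d cosθ + r)/(d² + r² + 2dr cosθ).
d² + r² + 2dr cosθ = |CA|² = 0.21898 m²;  d cosθ + r = +0.42868 m.
|ω_lever| = |0.143·9.55·+0.42868| / 0.21898 = 2.6735 rad/s.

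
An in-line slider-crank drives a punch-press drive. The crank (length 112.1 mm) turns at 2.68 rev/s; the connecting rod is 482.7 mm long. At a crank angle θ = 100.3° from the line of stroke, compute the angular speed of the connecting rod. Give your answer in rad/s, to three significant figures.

ω = 16.84 rad/s (converted from 2.68 rev/s).
The rod makes angle φ with the slider axis where L sinφ = r sinθ; differentiating, L cosφ·φ̇ = r ω cosθ.
L cosφ = √(L² − r² sin²θ) = 0.46993 m.
|ω_rod| = r ω |cosθ| / √(L² − r² sin²θ) = 0.1121·16.84·0.17880/0.46993 = 0.71822 rad/s.

0.718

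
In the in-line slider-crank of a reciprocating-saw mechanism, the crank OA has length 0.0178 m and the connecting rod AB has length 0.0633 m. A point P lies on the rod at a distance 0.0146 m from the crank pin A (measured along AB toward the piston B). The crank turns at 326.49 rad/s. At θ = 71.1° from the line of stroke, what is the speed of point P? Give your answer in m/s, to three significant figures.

5.80

ω = 326.5 rad/s.  Crank-pin speed |V_A| = rω = 5.8115 m/s, perpendicular to OA.
Rod angle: sinφ = −(r/L) sinθ ⇒ φ = -15.429°; ω_rod = −rω cosθ/√(L²−r²sin²θ) = -30.85 rad/s.
V_P = V_A + ω_rod × AP, with AP = 0.0146 m along the rod.
Components: V_Px = −rω sinθ − a·ω_rod·sinφ = -5.618 m/s;  V_Py = rω cosθ + a·ω_rod·cosφ = +1.4483 m/s.
|V_P| = √(V_Px² + V_Py²) = 5.8017 m/s.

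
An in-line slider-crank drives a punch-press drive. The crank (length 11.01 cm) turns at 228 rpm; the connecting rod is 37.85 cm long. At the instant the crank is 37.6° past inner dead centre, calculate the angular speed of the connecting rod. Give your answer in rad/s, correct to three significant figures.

ω = 23.88 rad/s (converted from 228 rpm).
The rod makes angle φ with the slider axis where L sinφ = r sinθ; differentiating, L cosφ·φ̇ = r ω cosθ.
L cosφ = √(L² − r² sin²θ) = 0.37249 m.
|ω_rod| = r ω |cosθ| / √(L² − r² sin²θ) = 0.1101·23.88·0.79229/0.37249 = 5.5914 rad/s.

5.59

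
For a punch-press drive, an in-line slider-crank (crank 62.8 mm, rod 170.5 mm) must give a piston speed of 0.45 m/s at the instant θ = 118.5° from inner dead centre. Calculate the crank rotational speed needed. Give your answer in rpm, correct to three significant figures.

95.6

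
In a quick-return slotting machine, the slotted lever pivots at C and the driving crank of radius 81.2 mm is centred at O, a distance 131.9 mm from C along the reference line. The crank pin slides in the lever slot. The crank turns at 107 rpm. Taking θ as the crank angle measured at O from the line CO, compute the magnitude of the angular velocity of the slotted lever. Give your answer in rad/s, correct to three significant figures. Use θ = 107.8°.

ω = 11.21 rad/s (from 107 rpm).
Crank pin A relative to C: A = (d + r cosθ, r sinθ); lever angle φ = atan2(r sinθ, d + r cosθ).
Differentiating tanφ: φ̇ = rω(d cosθ + r)/(d² + r² + 2dr cosθ).
d² + r² + 2dr cosθ = |CA|² = 0.0174429 m²;  d cosθ + r = +0.040879 m.
|ω_lever| = |0.0812·11.21·+0.040879| / 0.0174429 = 2.1323 rad/s.

2.13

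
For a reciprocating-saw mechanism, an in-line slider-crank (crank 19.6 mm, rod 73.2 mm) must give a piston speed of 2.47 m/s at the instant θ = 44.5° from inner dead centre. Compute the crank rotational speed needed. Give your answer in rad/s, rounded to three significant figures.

151

For an in-line slider-crank, |v_piston| = rω|sinθ|·[1 + r cosθ/√(L² − r² sin²θ)].
With r = 0.0196 m, L = 0.0732 m, θ = 44.5°: the bracketed kinematic factor |dx/dθ| = 0.016409 m.
ω = v/|dx/dθ| = 2.47/0.016409 = 150.53 rad/s.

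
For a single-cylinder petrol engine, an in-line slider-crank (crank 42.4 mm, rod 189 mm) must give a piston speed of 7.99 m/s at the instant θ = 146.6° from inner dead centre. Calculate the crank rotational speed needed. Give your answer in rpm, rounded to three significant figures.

For an in-line slider-crank, |v_piston| = rω|sinθ|·[1 + r cosθ/√(L² − r² sin²θ)].
With r = 0.0424 m, L = 0.189 m, θ = 146.6°: the bracketed kinematic factor |dx/dθ| = 0.018935 m.
ω = v/|dx/dθ| = 7.99/0.018935 = 421.96 rad/s.
N = 60ω/(2π) = 4029.5 rpm.

4030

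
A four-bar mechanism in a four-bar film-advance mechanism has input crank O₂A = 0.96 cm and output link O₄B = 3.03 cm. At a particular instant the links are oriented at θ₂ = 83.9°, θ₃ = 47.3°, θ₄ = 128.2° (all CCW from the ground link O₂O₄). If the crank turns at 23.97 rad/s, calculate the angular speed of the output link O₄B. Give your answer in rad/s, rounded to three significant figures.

4.59

ω₂ = 23.97 rad/s
Differentiating the loop-closure r₂e^{iθ₂}+r₃e^{iθ₃}=r₁+r₄e^{iθ₄} gives r₂ω₂e^{iθ₂}+r₃ω₃e^{iθ₃}=r₄ω₄e^{iθ₄}.
Eliminating the other unknown: ω₄ = r₂ω₂ sin(θ₂−θ₃) / [r₄ sin(θ₄−θ₃)].
Numerator sine = +0.59622; denominator sine = +0.98741.
Result = 0.0096·23.97·(+0.59622) / (0.0303·(+0.98741)) = +4.5857 rad/s; magnitude 4.5857 rad/s.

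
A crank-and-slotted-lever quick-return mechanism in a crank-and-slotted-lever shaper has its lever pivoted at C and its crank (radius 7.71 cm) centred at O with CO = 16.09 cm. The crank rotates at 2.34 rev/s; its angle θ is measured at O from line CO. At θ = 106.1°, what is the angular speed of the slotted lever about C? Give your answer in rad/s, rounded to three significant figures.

1.48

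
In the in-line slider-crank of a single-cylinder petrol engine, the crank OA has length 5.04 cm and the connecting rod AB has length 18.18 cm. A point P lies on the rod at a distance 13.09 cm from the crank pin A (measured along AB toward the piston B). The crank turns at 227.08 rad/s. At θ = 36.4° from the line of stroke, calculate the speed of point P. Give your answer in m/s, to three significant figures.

8.31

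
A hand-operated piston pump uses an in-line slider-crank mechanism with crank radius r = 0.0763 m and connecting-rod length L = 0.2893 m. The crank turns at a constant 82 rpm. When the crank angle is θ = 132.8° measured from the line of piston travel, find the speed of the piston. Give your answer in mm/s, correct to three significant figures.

ω = 2π·82/60 = 8.587 rad/s
For an in-line slider-crank, x = r cosθ + √(L² − r² sin²θ), so v = −rω sinθ·[1 + r cosθ/√(L² − r² sin²θ)].
With r = 0.0763 m, L = 0.2893 m, θ = 132.8°: √(L² − r² sin²θ) = 0.28383 m.
v = −0.0763·8.587·0.73373·[1 + 0.0763·-0.67944/0.28383] = -0.39293 m/s.
|v| = 0.39293 m/s = 392.93 mm/s.

393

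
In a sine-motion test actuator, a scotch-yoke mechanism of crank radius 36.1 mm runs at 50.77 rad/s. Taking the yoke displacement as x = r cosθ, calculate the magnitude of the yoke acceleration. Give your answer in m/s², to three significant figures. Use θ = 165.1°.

ω = 50.77 rad/s
x = r cosθ ⇒ ẍ = −rω² cosθ (ω constant).
|a| = rω²|cosθ| = 0.0361·(50.77)²·|cos 165.1°| = 89.922 m/s².

89.9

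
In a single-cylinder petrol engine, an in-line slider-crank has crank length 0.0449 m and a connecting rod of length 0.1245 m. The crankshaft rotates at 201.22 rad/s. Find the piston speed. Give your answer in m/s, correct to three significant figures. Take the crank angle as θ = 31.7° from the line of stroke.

6.23

ω = 201.2 rad/s
For an in-line slider-crank, x = r cosθ + √(L² − r² sin²θ), so v = −rω sinθ·[1 + r cosθ/√(L² − r² sin²θ)].
With r = 0.0449 m, L = 0.1245 m, θ = 31.7°: √(L² − r² sin²θ) = 0.12224 m.
v = −0.0449·201.2·0.52547·[1 + 0.0449·0.85081/0.12224] = -6.2311 m/s.
|v| = 6.2311 m/s.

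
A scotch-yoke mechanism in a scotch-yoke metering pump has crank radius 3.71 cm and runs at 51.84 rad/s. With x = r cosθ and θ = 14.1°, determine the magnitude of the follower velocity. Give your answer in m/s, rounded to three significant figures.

ω = 51.84 rad/s
x = r cosθ ⇒ ẋ = −rω sinθ.
|v| = rω|sinθ| = 0.0371·51.84·|sin 14.1°| = 0.46854 m/s.

0.469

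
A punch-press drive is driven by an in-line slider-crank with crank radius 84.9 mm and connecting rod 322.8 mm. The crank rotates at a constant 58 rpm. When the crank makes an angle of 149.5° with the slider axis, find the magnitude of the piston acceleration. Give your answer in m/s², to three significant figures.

ω = 2π·58/60 = 6.074 rad/s
x(θ) = r cosθ + √(L² − r² sin²θ); with ω constant, a = ω²·d²x/dθ².
d²x/dθ² = −r cosθ − r²(cos2θ)/√u − r⁴ sin²2θ/(4u^{3/2}),  u = L² − r² sin²θ = 0.102343 m².
Substituting r = 0.0849 m, L = 0.3228 m, θ = 149.5°: d²x/dθ² = +0.061925 m.
a = ω²·d²x/dθ² = (6.074)²·(+0.061925) = +2.2845 m/s²;  |a| = 2.2845 m/s².

2.28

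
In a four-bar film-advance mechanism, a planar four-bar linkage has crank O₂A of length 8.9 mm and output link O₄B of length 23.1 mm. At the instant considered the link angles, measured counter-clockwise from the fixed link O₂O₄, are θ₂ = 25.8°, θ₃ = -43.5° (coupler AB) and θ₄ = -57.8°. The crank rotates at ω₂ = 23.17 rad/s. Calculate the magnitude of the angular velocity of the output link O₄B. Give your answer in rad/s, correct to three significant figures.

ω₂ = 23.17 rad/s
Differentiating the loop-closure r₂e^{iθ₂}+r₃e^{iθ₃}=r₁+r₄e^{iθ₄} gives r₂ω₂e^{iθ₂}+r₃ω₃e^{iθ₃}=r₄ω₄e^{iθ₄}.
Eliminating the other unknown: ω₄ = r₂ω₂ sin(θ₂−θ₃) / [r₄ sin(θ₄−θ₃)].
Numerator sine = +0.93544; denominator sine = -0.24700.
Result = 0.0089·23.17·(+0.93544) / (0.0231·(-0.24700)) = -33.809 rad/s; magnitude 33.809 rad/s.

33.8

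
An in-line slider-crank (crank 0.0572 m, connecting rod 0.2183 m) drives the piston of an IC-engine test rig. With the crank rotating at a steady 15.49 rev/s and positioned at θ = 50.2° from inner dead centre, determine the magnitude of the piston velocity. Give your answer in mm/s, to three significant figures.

5010

ω = 2π·15.5 = 97.33 rad/s
For an in-line slider-crank, x = r cosθ + √(L² − r² sin²θ), so v = −rω sinθ·[1 + r cosθ/√(L² − r² sin²θ)].
With r = 0.0572 m, L = 0.2183 m, θ = 50.2°: √(L² − r² sin²θ) = 0.21383 m.
v = −0.0572·97.33·0.76828·[1 + 0.0572·0.64011/0.21383] = -5.0095 m/s.
|v| = 5.0095 m/s = 5009.5 mm/s.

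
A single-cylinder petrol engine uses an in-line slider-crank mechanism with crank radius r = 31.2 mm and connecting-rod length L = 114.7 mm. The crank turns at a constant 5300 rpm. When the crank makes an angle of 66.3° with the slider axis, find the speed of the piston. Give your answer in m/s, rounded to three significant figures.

17.6

ω = 2π·5300/60 = 555 rad/s
For an in-line slider-crank, x = r cosθ + √(L² − r² sin²θ), so v = −rω sinθ·[1 + r cosθ/√(L² − r² sin²θ)].
With r = 0.0312 m, L = 0.1147 m, θ = 66.3°: √(L² − r² sin²θ) = 0.11109 m.
v = −0.0312·555·0.91566·[1 + 0.0312·0.40195/0.11109] = -17.646 m/s.
|v| = 17.646 m/s.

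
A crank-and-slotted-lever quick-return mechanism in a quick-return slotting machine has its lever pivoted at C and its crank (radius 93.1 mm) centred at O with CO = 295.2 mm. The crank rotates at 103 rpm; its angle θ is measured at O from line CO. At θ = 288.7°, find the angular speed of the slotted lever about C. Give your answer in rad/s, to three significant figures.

1.66

ω = 10.79 rad/s (from 103 rpm).
Crank pin A relative to C: A = (d + r cosθ, r sinθ); lever angle φ = atan2(r sinθ, d + r cosθ).
Differentiating tanφ: φ̇ = rω(d cosθ + r)/(d² + r² + 2dr cosθ).
d² + r² + 2dr cosθ = |CA|² = 0.113434 m²;  d cosθ + r = +0.18774 m.
|ω_lever| = |0.0931·10.79·+0.18774| / 0.113434 = 1.662 rad/s.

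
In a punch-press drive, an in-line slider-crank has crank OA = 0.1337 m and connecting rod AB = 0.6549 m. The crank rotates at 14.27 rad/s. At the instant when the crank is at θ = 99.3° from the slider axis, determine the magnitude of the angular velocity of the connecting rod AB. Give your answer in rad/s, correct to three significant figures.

ω = 14.27 rad/s
The rod makes angle φ with the slider axis where L sinφ = r sinθ; differentiating, L cosφ·φ̇ = r ω cosθ.
L cosφ = √(L² − r² sin²θ) = 0.64147 m.
|ω_rod| = r ω |cosθ| / √(L² − r² sin²θ) = 0.1337·14.27·0.16160/0.64147 = 0.48065 rad/s.

0.481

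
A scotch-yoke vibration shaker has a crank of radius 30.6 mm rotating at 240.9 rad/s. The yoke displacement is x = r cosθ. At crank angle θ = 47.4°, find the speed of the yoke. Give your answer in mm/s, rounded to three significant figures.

ω = 240.9 rad/s
x = r cosθ ⇒ ẋ = −rω sinθ.
|v| = rω|sinθ| = 0.0306·240.9·|sin 47.4°| = 5.4262 m/s = 5426.2 mm/s.

5430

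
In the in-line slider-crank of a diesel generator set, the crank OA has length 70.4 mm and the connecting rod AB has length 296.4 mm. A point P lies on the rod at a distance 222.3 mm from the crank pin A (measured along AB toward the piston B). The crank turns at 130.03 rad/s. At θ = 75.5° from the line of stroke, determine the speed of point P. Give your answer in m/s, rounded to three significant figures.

9.29

ω = 130 rad/s.  Crank-pin speed |V_A| = rω = 9.1541 m/s, perpendicular to OA.
Rod angle: sinφ = −(r/L) sinθ ⇒ φ = -13.294°; ω_rod = −rω cosθ/√(L²−r²sin²θ) = -7.9457 rad/s.
V_P = V_A + ω_rod × AP, with AP = 0.2223 m along the rod.
Components: V_Px = −rω sinθ − a·ω_rod·sinφ = -9.2687 m/s;  V_Py = rω cosθ + a·ω_rod·cosφ = +0.573 m/s.
|V_P| = √(V_Px² + V_Py²) = 9.2864 m/s.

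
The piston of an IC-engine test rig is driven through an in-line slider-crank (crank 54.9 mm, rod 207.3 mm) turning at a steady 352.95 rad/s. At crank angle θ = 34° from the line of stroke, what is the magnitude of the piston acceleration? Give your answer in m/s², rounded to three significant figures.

ω = 352.9 rad/s
x(θ) = r cosθ + √(L² − r² sin²θ); with ω constant, a = ω²·d²x/dθ².
d²x/dθ² = −r cosθ − r²(cos2θ)/√u − r⁴ sin²2θ/(4u^{3/2}),  u = L² − r² sin²θ = 0.0420308 m².
Substituting r = 0.0549 m, L = 0.2073 m, θ = 34°: d²x/dθ² = -0.051248 m.
a = ω²·d²x/dθ² = (352.9)²·(-0.051248) = -6384.2 m/s²;  |a| = 6384.2 m/s².

6380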